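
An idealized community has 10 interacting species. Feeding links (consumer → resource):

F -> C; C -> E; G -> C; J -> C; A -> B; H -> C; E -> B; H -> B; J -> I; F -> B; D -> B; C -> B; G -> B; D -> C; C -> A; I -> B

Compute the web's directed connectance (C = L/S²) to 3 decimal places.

The web has S = 10 species and L = 16 feeding links.
C = L / S² = 16 / 100 = 0.1600 ≈ 0.160.

C = 0.160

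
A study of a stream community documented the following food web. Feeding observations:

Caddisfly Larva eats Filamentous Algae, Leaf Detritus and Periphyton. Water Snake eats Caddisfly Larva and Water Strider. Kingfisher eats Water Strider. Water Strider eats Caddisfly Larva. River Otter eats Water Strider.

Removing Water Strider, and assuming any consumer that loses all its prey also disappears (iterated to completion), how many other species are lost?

2

Remove Water Strider.
Round 1: River Otter (all prey gone), Kingfisher (all prey gone) → extinct.
No further losses. Total secondary extinctions: 2.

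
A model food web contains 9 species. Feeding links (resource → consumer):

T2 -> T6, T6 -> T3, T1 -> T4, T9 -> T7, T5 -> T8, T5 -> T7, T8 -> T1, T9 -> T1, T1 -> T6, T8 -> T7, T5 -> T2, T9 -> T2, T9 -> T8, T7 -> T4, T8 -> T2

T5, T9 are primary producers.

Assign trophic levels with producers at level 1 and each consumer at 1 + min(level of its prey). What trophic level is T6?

T5 is a producer → level 1.
T2 eats T5 → level 2.
T6 eats T2 → level 3.
No prey of T6 is below level 2, so 3 is the minimum.

Trophic level 3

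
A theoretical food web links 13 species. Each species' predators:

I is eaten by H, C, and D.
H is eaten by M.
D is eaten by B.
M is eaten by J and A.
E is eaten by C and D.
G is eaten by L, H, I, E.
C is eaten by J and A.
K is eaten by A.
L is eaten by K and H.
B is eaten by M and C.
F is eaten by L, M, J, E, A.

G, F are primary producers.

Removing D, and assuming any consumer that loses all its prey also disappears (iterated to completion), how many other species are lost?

1

Remove D.
Round 1: B (all prey gone) → extinct.
No further losses. Total secondary extinctions: 1.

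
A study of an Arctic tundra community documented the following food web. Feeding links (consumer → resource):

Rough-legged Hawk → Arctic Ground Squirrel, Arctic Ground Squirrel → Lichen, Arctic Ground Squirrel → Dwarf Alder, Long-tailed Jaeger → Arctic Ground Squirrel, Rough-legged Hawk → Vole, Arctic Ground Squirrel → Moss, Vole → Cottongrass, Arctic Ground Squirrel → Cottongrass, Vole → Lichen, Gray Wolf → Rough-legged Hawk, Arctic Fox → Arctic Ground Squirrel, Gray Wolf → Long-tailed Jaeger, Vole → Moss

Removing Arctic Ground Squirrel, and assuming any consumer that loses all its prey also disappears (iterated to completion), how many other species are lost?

Remove Arctic Ground Squirrel.
Round 1: Long-tailed Jaeger (all prey gone), Arctic Fox (all prey gone) → extinct.
No further losses. Total secondary extinctions: 2.

2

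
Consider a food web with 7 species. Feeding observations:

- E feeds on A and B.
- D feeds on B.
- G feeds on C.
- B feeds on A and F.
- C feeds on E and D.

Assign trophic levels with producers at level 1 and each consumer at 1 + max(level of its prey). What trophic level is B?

Trophic level 2

A is a producer → level 1.
B eats A (level 1); other prey at levels: F 1 → level 2.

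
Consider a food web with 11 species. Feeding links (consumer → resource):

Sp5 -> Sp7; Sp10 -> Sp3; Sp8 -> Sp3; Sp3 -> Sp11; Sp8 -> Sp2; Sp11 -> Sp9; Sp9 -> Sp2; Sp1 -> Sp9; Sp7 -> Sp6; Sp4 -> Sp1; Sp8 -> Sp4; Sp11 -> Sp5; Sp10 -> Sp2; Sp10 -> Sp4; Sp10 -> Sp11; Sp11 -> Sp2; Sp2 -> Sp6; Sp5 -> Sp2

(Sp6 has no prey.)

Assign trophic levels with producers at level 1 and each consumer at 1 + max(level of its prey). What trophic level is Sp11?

Trophic level 4

Sp6 is a producer → level 1.
Sp2 eats Sp6 → level 2.
Sp9 eats Sp2 → level 3.
Sp11 eats Sp9 (level 3); other prey at levels: Sp2 2, Sp5 3 → level 4.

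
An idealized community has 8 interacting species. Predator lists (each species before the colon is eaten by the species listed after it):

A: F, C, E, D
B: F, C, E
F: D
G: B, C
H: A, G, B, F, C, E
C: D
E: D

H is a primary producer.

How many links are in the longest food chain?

4 links

One longest chain: H → G → B → F → D.
It has 5 species and 4 links.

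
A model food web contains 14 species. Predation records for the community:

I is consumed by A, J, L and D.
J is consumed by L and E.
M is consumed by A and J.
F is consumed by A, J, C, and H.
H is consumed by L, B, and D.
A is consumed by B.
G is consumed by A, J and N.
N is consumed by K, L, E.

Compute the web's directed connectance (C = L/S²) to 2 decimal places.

C = 0.11

The web has S = 14 species and L = 22 feeding links.
C = L / S² = 22 / 196 = 0.1122 ≈ 0.11.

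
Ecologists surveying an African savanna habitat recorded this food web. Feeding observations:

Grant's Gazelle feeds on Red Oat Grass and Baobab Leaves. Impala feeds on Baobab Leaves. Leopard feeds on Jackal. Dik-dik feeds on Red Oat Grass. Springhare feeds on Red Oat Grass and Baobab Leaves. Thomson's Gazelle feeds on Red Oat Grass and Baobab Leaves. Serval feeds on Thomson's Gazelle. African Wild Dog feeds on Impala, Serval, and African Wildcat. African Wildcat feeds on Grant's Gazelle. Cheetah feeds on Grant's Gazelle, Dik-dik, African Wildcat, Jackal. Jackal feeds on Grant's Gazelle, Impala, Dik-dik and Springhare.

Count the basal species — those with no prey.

Basal species (no prey listed): Red Oat Grass, Baobab Leaves.
Count: 2.

2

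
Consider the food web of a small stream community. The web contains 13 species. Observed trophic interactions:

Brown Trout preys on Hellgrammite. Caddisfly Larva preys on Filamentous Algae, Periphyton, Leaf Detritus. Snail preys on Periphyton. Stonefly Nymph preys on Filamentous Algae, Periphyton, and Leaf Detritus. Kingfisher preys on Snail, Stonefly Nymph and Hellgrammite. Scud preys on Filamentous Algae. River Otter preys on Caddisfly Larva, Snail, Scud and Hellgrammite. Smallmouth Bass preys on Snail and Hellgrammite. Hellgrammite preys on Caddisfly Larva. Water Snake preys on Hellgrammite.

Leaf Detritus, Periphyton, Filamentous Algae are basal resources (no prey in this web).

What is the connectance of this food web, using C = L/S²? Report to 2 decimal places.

The web has S = 13 species and L = 20 feeding links.
C = L / S² = 20 / 169 = 0.1183 ≈ 0.12.

C = 0.12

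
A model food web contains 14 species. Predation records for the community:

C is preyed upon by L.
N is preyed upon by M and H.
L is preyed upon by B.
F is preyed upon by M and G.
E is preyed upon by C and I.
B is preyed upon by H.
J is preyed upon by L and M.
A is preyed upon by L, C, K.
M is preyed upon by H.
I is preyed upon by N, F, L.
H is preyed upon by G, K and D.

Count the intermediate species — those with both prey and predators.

Intermediate species (has both prey and predators): C, I, F, L, N, B, M, H.
Count: 8.

8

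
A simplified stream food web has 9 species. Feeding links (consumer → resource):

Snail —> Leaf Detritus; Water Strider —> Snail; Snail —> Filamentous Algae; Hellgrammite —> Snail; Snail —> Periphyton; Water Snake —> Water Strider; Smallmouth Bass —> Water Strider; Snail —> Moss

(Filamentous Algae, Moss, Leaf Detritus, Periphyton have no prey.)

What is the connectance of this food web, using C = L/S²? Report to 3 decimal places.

The web has S = 9 species and L = 8 feeding links.
C = L / S² = 8 / 81 = 0.0988 ≈ 0.099.

C = 0.099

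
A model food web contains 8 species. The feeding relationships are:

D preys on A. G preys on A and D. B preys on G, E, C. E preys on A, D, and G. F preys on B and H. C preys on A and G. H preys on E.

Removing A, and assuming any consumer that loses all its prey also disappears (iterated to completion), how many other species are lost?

7

Remove A.
Round 1: D (all prey gone) → extinct.
Round 2: G (all prey gone) → extinct.
Round 3: C (all prey gone), E (all prey gone) → extinct.
Round 4: B (all prey gone), H (all prey gone) → extinct.
Round 5: F (all prey gone) → extinct.
No further losses. Total secondary extinctions: 7.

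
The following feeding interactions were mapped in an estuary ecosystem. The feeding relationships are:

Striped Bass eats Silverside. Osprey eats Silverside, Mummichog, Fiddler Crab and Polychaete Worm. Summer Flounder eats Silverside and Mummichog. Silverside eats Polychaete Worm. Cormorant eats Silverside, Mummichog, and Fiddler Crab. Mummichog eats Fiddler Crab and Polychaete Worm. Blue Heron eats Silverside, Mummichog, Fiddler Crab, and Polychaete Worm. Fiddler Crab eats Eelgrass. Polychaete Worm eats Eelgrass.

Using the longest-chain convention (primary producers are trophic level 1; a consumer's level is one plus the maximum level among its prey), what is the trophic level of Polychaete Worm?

Eelgrass is a producer → level 1.
Polychaete Worm eats Eelgrass → level 2.

Trophic level 2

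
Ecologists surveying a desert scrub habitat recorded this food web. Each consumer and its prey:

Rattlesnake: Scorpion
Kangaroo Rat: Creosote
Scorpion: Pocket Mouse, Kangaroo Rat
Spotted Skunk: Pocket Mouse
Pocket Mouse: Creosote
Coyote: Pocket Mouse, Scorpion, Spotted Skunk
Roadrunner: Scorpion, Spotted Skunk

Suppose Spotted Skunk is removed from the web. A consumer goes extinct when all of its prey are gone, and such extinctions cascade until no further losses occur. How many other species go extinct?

0

Remove Spotted Skunk.
Every predator of it retains at least one other prey: Roadrunner still has Scorpion; Coyote still has Pocket Mouse, Scorpion.
No consumer loses all prey, so no secondary extinctions occur.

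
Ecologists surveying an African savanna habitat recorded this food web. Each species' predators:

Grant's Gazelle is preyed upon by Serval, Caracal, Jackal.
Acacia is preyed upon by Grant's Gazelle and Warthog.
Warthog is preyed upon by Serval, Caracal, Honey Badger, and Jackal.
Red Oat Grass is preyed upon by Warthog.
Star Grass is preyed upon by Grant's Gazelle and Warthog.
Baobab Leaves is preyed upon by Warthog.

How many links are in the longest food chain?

2 links

One longest chain: Star Grass → Warthog → Jackal.
It has 3 species and 2 links.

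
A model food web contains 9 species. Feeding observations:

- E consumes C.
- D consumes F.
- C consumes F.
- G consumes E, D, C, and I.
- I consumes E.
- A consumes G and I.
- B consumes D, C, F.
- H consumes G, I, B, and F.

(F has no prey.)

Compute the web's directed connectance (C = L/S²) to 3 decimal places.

C = 0.210

The web has S = 9 species and L = 17 feeding links.
C = L / S² = 17 / 81 = 0.2099 ≈ 0.210.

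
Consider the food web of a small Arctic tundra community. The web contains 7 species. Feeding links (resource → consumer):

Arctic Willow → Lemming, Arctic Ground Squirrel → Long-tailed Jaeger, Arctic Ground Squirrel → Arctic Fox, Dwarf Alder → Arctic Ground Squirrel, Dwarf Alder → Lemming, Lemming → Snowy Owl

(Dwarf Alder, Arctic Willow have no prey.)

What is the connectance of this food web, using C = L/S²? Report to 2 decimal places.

C = 0.12

The web has S = 7 species and L = 6 feeding links.
C = L / S² = 6 / 49 = 0.1224 ≈ 0.12.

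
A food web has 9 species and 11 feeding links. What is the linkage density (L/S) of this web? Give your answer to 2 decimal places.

There are L = 11 links among S = 9 species.
L/S = 11/9 = 1.2222 ≈ 1.22.

L/S = 1.22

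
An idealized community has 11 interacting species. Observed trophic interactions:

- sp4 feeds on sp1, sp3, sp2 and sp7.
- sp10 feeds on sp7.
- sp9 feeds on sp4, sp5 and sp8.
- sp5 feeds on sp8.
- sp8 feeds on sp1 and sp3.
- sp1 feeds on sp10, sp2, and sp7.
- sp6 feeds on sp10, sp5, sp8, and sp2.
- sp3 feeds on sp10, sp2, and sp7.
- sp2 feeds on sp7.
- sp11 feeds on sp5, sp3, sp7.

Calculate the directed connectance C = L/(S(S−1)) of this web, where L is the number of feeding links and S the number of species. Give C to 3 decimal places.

C = 0.227

The web has S = 11 species and L = 25 feeding links.
C = L / (S(S−1)) = 25 / 110 = 0.2273 ≈ 0.227.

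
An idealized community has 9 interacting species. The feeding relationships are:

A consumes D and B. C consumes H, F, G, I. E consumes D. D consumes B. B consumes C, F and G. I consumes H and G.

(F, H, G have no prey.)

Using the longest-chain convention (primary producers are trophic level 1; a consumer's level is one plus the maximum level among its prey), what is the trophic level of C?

Trophic level 3

H is a producer → level 1.
I eats H (level 1); other prey at levels: G 1 → level 2.
C eats I (level 2); other prey at levels: F 1, H 1, G 1 → level 3.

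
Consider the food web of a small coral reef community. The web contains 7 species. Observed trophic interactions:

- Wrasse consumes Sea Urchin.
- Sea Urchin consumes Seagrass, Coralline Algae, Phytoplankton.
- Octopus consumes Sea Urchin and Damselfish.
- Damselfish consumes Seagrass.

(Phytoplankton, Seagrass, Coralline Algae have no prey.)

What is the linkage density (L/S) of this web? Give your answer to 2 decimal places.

L/S = 1.00

There are L = 7 links among S = 7 species.
L/S = 7/7 = 1.0000 ≈ 1.00.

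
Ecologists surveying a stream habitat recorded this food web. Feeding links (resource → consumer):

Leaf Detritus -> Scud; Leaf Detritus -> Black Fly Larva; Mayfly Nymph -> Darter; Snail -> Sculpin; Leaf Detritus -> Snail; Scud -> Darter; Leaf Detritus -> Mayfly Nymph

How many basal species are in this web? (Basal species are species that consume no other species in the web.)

Basal species (no prey listed): Leaf Detritus.
Count: 1.

1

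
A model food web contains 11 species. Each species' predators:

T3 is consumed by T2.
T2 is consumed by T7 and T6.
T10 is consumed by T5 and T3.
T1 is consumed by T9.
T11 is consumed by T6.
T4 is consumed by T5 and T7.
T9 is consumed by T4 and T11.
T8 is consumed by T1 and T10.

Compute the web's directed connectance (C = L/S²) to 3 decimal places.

C = 0.107

The web has S = 11 species and L = 13 feeding links.
C = L / S² = 13 / 121 = 0.1074 ≈ 0.107.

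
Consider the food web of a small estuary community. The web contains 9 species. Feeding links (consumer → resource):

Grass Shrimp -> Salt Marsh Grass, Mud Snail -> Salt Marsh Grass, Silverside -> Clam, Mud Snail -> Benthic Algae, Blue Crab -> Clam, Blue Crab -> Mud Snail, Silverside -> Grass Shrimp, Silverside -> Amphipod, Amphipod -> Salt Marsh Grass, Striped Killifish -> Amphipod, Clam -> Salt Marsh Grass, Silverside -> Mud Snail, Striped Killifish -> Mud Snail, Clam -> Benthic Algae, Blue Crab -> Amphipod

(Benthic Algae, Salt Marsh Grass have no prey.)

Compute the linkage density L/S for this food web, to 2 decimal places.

L/S = 1.67

There are L = 15 links among S = 9 species.
L/S = 15/9 = 1.6667 ≈ 1.67.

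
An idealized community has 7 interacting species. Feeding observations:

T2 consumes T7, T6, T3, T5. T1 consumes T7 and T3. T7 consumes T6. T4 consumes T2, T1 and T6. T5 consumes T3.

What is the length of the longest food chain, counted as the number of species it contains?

4 species

One longest chain: T3 → T5 → T2 → T4.
It has 4 species and 3 links.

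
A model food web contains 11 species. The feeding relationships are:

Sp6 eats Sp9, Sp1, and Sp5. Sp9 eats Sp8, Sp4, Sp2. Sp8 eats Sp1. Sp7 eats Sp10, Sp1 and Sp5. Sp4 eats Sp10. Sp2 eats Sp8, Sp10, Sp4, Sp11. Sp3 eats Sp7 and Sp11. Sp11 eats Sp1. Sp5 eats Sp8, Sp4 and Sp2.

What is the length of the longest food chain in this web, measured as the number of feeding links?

5 links

One longest chain: Sp10 → Sp4 → Sp2 → Sp5 → Sp7 → Sp3.
It has 6 species and 5 links.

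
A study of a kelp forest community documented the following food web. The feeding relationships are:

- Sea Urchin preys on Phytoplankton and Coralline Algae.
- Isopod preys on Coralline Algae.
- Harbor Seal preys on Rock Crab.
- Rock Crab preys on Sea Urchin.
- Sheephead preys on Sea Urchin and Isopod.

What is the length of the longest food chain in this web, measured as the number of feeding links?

One longest chain: Phytoplankton → Sea Urchin → Rock Crab → Harbor Seal.
It has 4 species and 3 links.

3 links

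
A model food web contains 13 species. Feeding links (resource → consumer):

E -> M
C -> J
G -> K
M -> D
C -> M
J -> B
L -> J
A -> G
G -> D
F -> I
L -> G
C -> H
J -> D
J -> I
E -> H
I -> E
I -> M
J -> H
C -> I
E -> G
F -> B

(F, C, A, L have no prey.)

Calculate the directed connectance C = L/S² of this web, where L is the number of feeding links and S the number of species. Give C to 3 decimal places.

C = 0.124

The web has S = 13 species and L = 21 feeding links.
C = L / S² = 21 / 169 = 0.1243 ≈ 0.124.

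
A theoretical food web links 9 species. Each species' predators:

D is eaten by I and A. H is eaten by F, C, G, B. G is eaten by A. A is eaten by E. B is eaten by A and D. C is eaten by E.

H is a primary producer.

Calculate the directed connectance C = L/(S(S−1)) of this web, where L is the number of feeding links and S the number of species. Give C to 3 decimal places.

The web has S = 9 species and L = 11 feeding links.
C = L / (S(S−1)) = 11 / 72 = 0.1528 ≈ 0.153.

C = 0.153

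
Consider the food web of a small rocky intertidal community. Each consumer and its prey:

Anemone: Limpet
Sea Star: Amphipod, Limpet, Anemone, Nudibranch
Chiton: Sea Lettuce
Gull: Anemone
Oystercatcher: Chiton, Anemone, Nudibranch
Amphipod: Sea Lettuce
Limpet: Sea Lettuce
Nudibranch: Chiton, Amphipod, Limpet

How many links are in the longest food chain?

One longest chain: Sea Lettuce → Limpet → Anemone → Oystercatcher.
It has 4 species and 3 links.

3 links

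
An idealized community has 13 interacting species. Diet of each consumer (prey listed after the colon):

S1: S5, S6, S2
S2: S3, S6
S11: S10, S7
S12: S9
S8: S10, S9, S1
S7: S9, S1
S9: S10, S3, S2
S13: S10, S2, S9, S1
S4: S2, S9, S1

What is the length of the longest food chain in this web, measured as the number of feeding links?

One longest chain: S3 → S2 → S9 → S7 → S11.
It has 5 species and 4 links.

4 links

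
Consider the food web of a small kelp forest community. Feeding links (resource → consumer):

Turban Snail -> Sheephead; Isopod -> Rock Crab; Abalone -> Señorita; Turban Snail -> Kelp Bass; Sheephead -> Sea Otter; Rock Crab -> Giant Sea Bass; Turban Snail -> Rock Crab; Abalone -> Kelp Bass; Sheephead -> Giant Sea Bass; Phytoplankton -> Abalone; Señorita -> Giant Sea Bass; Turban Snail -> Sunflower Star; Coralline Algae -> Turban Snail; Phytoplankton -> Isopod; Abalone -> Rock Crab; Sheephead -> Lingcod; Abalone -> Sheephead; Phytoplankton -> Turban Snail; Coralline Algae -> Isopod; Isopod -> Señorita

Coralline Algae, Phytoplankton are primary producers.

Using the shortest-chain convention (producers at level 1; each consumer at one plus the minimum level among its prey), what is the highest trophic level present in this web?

4

Producers (level 1): Coralline Algae, Phytoplankton.
Following each consumer down to its lowest-level prey: Coralline Algae → Turban Snail → Sheephead → Lingcod (levels 1 through 4).
All prey of Lingcod (Sheephead 3) are at level 3 or above, so Lingcod is at level 1 + 3 = 4.
Every consumer has at least one prey at level 3 or below, so none exceeds level 4.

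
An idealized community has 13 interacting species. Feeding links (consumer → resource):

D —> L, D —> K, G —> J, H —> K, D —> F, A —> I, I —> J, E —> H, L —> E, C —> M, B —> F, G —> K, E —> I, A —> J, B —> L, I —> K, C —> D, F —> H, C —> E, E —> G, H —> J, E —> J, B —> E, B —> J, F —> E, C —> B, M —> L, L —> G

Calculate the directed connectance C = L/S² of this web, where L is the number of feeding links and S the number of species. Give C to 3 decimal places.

C = 0.166

The web has S = 13 species and L = 28 feeding links.
C = L / S² = 28 / 169 = 0.1657 ≈ 0.166.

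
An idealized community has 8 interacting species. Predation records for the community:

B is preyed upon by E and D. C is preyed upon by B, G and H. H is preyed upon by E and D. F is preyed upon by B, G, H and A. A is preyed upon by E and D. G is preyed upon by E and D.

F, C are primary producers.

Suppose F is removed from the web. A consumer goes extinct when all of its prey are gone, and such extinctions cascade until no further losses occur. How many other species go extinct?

Remove F.
Round 1: A (all prey gone) → extinct.
No further losses. Total secondary extinctions: 1.

1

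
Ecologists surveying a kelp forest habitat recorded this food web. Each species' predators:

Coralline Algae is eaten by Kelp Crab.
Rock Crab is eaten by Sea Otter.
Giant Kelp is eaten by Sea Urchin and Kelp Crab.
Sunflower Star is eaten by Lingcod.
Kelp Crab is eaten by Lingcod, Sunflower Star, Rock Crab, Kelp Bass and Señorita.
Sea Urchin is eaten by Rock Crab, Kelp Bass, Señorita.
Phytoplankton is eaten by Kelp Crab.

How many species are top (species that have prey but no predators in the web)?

Top species (has prey, but nothing eats it): Kelp Bass, Señorita, Lingcod, Sea Otter.
Count: 4.

4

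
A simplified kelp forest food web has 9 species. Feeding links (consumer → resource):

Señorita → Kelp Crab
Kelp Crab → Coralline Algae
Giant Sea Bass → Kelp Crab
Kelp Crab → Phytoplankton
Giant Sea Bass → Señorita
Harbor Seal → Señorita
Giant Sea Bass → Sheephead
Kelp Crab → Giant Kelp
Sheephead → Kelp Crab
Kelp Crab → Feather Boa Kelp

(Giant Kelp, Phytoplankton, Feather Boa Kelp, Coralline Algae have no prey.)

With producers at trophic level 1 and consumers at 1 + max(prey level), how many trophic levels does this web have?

4

Producers (level 1): Giant Kelp, Phytoplankton, Feather Boa Kelp, Coralline Algae.
Giant Kelp → Kelp Crab → Señorita → Giant Sea Bass gives Giant Sea Bass level 4.
No species has a prey at level 4, so no species reaches level 5.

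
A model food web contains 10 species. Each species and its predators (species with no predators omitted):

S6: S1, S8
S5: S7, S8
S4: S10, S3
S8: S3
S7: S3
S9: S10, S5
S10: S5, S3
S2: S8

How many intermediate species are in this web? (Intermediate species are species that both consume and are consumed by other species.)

4

Intermediate species (has both prey and predators): S10, S5, S7, S8.
Count: 4.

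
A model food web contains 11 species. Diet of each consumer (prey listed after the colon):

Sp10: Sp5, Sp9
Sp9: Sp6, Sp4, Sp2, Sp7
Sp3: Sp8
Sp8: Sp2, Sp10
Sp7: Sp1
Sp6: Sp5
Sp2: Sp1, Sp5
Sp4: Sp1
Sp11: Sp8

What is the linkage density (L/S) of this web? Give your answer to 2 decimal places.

There are L = 15 links among S = 11 species.
L/S = 15/11 = 1.3636 ≈ 1.36.

L/S = 1.36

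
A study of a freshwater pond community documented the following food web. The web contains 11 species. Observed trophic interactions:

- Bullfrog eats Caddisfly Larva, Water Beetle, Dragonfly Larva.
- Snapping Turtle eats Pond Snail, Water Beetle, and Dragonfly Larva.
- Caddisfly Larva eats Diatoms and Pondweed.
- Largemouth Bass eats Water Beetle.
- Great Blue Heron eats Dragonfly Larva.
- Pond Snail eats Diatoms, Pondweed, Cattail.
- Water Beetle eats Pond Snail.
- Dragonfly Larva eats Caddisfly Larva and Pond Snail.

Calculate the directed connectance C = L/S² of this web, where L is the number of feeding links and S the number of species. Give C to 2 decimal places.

C = 0.13

The web has S = 11 species and L = 16 feeding links.
C = L / S² = 16 / 121 = 0.1322 ≈ 0.13.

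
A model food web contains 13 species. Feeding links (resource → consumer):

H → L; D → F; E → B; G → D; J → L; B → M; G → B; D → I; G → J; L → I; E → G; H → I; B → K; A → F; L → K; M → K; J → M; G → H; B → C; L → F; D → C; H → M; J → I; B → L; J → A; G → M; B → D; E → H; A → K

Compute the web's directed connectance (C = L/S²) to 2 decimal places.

The web has S = 13 species and L = 29 feeding links.
C = L / S² = 29 / 169 = 0.1716 ≈ 0.17.

C = 0.17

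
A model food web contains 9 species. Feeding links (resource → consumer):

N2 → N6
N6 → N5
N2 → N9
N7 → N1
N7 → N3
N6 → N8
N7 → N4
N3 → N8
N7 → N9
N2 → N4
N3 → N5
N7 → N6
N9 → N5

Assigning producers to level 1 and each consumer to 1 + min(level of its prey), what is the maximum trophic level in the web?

Producers (level 1): N2, N7.
Following each consumer down to its lowest-level prey: N2 → N6 → N5 (levels 1 through 3).
All prey of N5 (N6 2, N9 2, N3 2) are at level 2 or above, so N5 is at level 1 + 2 = 3.
Every consumer has at least one prey at level 2 or below, so none exceeds level 3.

3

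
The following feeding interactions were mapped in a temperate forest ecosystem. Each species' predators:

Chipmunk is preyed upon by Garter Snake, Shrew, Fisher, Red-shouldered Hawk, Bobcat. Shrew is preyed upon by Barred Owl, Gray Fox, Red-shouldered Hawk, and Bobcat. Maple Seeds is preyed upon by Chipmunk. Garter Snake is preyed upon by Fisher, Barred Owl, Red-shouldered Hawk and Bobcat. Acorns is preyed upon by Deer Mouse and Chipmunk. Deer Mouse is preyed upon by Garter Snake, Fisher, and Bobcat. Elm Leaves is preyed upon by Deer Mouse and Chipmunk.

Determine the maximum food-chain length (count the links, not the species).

One longest chain: Elm Leaves → Chipmunk → Shrew → Gray Fox.
It has 4 species and 3 links.

3 links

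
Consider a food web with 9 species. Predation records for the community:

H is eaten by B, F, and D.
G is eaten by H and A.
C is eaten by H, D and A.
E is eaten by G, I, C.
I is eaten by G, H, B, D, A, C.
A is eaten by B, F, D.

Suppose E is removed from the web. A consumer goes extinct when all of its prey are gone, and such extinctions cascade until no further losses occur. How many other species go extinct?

8

Remove E.
Round 1: I (all prey gone) → extinct.
Round 2: C (all prey gone), G (all prey gone) → extinct.
Round 3: H (all prey gone), A (all prey gone) → extinct.
Round 4: D (all prey gone), B (all prey gone), F (all prey gone) → extinct.
No further losses. Total secondary extinctions: 8.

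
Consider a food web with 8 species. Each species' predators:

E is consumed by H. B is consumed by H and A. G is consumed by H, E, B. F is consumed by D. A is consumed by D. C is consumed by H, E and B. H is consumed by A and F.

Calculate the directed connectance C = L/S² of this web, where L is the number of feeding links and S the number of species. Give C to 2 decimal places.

C = 0.20

The web has S = 8 species and L = 13 feeding links.
C = L / S² = 13 / 64 = 0.2031 ≈ 0.20.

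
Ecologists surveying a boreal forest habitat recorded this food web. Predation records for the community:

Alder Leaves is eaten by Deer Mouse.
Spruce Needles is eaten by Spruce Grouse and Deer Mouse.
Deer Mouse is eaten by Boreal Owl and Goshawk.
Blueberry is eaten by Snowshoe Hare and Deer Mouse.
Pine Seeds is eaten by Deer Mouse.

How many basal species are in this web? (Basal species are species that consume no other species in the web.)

4

Basal species (no prey listed): Spruce Needles, Alder Leaves, Blueberry, Pine Seeds.
Count: 4.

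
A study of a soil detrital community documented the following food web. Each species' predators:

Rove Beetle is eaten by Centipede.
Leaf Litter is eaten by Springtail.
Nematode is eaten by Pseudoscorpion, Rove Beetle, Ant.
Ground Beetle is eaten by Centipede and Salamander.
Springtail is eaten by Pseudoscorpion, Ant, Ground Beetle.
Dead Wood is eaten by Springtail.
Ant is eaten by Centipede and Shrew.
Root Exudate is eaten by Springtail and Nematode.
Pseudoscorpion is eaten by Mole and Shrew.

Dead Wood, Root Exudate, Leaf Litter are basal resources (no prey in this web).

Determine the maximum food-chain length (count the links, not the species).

One longest chain: Root Exudate → Nematode → Rove Beetle → Centipede.
It has 4 species and 3 links.

3 links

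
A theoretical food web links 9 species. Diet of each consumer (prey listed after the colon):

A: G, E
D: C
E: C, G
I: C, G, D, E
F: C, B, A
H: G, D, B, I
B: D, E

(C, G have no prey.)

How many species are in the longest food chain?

One longest chain: C → D → B → H.
It has 4 species and 3 links.

4 species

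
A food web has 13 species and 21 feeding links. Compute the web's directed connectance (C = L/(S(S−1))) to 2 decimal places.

The web has S = 13 species and L = 21 feeding links.
C = L / (S(S−1)) = 21 / 156 = 0.1346 ≈ 0.13.

C = 0.13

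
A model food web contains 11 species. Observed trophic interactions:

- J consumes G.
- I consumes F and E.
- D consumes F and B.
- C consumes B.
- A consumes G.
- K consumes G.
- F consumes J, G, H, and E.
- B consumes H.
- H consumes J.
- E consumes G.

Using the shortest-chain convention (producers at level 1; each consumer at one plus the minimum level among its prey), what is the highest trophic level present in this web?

Producers (level 1): G.
Following each consumer down to its lowest-level prey: G → J → H → B → C (levels 1 through 5).
All prey of C (B 4) are at level 4 or above, so C is at level 1 + 4 = 5.
Every consumer has at least one prey at level 4 or below, so none exceeds level 5.

5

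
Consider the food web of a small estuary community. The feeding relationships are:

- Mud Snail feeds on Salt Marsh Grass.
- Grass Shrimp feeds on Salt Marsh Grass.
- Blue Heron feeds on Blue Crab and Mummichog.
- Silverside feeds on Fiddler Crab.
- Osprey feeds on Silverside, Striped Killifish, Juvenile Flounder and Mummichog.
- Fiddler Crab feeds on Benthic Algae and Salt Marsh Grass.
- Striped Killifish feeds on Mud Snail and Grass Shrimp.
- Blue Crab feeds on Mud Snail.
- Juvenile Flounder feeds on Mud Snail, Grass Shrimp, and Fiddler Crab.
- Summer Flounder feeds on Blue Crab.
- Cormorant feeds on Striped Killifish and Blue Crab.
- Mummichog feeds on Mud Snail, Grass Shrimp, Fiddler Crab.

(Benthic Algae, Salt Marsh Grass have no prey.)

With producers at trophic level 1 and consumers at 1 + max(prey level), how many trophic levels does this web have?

Producers (level 1): Benthic Algae, Salt Marsh Grass.
Salt Marsh Grass → Mud Snail → Blue Crab → Summer Flounder gives Summer Flounder level 4.
No species has a prey at level 4, so no species reaches level 5.

4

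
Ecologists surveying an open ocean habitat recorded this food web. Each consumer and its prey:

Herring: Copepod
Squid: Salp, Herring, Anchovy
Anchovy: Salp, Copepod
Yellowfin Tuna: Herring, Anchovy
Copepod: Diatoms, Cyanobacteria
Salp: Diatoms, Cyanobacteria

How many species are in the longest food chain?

One longest chain: Diatoms → Copepod → Herring → Squid.
It has 4 species and 3 links.

4 species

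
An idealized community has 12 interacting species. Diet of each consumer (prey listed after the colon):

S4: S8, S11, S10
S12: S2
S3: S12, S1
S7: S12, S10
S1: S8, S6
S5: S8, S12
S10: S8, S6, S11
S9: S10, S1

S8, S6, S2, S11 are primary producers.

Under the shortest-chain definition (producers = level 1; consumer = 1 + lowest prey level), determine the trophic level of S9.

Trophic level 3

S8 is a producer → level 1.
S10 eats S8 → level 2.
S9 eats S10 → level 3.
No prey of S9 is below level 2, so 3 is the minimum.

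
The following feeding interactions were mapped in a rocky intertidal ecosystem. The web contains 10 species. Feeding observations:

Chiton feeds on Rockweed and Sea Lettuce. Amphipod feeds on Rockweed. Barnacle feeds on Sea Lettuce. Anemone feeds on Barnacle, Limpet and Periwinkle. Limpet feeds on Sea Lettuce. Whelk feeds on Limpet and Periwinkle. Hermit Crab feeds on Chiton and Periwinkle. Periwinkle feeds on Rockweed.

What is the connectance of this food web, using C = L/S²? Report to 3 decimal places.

C = 0.130

The web has S = 10 species and L = 13 feeding links.
C = L / S² = 13 / 100 = 0.1300 ≈ 0.130.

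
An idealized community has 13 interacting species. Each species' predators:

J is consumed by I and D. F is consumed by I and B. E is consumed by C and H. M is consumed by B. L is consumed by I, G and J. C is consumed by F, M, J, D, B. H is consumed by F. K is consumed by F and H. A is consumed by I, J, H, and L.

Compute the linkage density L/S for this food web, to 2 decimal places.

L/S = 1.69

There are L = 22 links among S = 13 species.
L/S = 22/13 = 1.6923 ≈ 1.69.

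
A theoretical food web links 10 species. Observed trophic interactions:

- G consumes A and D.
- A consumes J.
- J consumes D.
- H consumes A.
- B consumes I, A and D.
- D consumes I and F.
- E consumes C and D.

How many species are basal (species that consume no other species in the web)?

Basal species (no prey listed): I, F, C.
Count: 3.

3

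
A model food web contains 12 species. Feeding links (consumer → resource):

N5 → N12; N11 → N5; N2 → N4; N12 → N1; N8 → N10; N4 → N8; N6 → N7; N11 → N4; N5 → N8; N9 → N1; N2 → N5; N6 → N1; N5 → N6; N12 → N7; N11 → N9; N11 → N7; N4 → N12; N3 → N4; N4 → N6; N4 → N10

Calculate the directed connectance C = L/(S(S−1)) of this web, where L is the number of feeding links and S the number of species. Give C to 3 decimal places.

The web has S = 12 species and L = 20 feeding links.
C = L / (S(S−1)) = 20 / 132 = 0.1515 ≈ 0.152.

C = 0.152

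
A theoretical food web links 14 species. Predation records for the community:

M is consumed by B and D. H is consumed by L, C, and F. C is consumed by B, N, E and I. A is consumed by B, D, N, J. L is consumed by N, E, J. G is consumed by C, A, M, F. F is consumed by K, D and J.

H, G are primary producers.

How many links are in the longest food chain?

2 links

One longest chain: H → F → J.
It has 3 species and 2 links.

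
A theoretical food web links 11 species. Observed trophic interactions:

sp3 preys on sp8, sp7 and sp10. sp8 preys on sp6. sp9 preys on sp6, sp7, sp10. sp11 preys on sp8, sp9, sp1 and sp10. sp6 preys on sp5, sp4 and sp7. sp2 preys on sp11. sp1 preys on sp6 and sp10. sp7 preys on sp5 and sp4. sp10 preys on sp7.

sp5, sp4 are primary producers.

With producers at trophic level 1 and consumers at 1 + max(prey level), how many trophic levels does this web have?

Producers (level 1): sp5, sp4.
sp5 → sp7 → sp6 → sp1 → sp11 → sp2 gives sp2 level 6.
No species has a prey at level 6, so no species reaches level 7.

6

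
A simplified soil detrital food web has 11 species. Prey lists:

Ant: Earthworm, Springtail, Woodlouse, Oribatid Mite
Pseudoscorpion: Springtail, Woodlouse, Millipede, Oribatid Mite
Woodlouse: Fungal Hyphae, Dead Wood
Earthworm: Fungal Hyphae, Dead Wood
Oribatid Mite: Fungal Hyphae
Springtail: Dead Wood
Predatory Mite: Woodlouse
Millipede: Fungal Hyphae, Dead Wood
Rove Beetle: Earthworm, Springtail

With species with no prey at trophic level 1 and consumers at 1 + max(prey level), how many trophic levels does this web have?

3

Basal resources (level 1): Fungal Hyphae, Dead Wood.
Fungal Hyphae → Woodlouse → Predatory Mite gives Predatory Mite level 3.
No species has a prey at level 3, so no species reaches level 4.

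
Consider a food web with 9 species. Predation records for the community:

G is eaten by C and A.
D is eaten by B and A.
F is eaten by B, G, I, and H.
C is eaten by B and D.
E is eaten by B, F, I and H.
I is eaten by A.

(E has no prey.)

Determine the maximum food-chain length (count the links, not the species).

One longest chain: E → F → G → C → D → A.
It has 6 species and 5 links.

5 links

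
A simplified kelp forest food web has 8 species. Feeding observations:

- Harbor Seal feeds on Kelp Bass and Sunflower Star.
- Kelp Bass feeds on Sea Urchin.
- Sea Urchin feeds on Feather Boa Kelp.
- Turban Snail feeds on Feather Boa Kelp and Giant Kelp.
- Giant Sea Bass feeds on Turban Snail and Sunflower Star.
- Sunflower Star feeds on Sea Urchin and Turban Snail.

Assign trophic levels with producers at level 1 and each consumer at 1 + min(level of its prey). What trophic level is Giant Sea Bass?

Feather Boa Kelp is a producer → level 1.
Turban Snail eats Feather Boa Kelp → level 2.
Giant Sea Bass eats Turban Snail → level 3.
No prey of Giant Sea Bass is below level 2, so 3 is the minimum.

Trophic level 3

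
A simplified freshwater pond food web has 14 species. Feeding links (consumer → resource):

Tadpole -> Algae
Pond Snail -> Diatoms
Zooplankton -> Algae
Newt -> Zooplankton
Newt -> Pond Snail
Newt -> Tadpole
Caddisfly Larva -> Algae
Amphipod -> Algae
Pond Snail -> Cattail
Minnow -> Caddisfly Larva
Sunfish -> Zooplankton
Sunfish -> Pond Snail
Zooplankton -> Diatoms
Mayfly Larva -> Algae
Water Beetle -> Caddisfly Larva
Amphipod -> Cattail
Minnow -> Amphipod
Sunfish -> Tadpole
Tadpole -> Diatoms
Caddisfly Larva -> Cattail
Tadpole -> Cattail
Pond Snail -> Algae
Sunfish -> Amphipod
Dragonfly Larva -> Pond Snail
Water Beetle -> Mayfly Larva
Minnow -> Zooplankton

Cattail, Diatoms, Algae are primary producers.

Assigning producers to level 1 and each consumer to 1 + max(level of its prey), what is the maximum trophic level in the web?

3

Producers (level 1): Cattail, Diatoms, Algae.
Cattail → Pond Snail → Newt gives Newt level 3.
No species has a prey at level 3, so no species reaches level 4.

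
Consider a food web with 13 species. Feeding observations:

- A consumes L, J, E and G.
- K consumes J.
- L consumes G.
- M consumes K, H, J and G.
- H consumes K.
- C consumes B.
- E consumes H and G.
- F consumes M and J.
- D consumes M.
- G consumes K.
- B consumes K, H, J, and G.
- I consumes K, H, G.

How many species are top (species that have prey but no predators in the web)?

5

Top species (has prey, but nothing eats it): I, A, F, D, C.
Count: 5.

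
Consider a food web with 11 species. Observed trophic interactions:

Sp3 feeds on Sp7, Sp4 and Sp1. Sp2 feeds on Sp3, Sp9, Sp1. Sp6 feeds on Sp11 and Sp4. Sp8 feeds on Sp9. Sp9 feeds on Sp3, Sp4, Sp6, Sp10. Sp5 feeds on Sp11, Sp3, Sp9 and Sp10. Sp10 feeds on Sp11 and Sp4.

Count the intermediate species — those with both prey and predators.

Intermediate species (has both prey and predators): Sp3, Sp10, Sp6, Sp9.
Count: 4.

4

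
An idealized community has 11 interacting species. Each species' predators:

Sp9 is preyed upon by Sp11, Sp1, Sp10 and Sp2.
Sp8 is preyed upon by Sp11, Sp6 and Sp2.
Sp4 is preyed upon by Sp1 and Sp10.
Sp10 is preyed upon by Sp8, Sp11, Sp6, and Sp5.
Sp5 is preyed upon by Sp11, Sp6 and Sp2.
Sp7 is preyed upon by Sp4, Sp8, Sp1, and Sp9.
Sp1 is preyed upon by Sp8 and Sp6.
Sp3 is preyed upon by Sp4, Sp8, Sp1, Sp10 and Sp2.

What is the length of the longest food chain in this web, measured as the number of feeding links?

One longest chain: Sp7 → Sp9 → Sp1 → Sp8 → Sp11.
It has 5 species and 4 links.

4 links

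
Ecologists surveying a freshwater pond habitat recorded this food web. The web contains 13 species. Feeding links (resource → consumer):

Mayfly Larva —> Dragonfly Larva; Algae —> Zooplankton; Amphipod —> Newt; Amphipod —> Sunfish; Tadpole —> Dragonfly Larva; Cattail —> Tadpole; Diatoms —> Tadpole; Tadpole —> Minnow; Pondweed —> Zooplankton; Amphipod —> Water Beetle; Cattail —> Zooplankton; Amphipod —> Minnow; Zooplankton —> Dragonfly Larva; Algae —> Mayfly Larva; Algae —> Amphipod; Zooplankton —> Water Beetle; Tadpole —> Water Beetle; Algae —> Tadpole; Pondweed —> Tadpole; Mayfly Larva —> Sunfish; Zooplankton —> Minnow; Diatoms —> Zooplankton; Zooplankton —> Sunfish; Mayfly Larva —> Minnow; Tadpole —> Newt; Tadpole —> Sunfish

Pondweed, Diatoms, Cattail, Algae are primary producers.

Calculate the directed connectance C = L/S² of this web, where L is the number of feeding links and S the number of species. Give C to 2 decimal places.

C = 0.15

The web has S = 13 species and L = 26 feeding links.
C = L / S² = 26 / 169 = 0.1538 ≈ 0.15.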